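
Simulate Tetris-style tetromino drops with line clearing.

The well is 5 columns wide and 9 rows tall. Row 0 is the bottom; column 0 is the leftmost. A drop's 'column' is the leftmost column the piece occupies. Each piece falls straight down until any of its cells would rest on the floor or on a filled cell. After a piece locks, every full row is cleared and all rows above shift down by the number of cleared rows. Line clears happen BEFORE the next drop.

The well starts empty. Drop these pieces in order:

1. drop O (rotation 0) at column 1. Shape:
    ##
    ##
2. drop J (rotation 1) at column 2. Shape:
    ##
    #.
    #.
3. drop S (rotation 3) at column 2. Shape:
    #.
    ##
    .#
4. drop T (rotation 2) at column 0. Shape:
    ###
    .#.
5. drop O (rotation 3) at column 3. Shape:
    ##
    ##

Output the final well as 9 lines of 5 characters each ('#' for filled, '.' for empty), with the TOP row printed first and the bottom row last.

Drop 1: O rot0 at col 1 lands with bottom-row=0; cleared 0 line(s) (total 0); column heights now [0 2 2 0 0], max=2
Drop 2: J rot1 at col 2 lands with bottom-row=2; cleared 0 line(s) (total 0); column heights now [0 2 5 5 0], max=5
Drop 3: S rot3 at col 2 lands with bottom-row=5; cleared 0 line(s) (total 0); column heights now [0 2 8 7 0], max=8
Drop 4: T rot2 at col 0 lands with bottom-row=7; cleared 0 line(s) (total 0); column heights now [9 9 9 7 0], max=9
Drop 5: O rot3 at col 3 lands with bottom-row=7; cleared 1 line(s) (total 1); column heights now [0 8 8 8 8], max=8

Answer: .....
.####
..##.
...#.
..##.
..#..
..#..
.##..
.##..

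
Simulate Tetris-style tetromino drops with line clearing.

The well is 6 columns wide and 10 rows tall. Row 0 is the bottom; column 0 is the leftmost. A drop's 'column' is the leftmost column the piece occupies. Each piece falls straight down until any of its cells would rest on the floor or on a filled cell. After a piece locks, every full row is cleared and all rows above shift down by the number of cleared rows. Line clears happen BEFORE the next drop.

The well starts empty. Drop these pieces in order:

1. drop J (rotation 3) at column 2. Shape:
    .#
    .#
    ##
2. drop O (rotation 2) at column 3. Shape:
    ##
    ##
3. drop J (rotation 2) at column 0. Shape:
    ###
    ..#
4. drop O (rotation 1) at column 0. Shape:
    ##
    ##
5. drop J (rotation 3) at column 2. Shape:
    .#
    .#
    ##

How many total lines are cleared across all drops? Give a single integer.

Answer: 0

Derivation:
Drop 1: J rot3 at col 2 lands with bottom-row=0; cleared 0 line(s) (total 0); column heights now [0 0 1 3 0 0], max=3
Drop 2: O rot2 at col 3 lands with bottom-row=3; cleared 0 line(s) (total 0); column heights now [0 0 1 5 5 0], max=5
Drop 3: J rot2 at col 0 lands with bottom-row=1; cleared 0 line(s) (total 0); column heights now [3 3 3 5 5 0], max=5
Drop 4: O rot1 at col 0 lands with bottom-row=3; cleared 0 line(s) (total 0); column heights now [5 5 3 5 5 0], max=5
Drop 5: J rot3 at col 2 lands with bottom-row=5; cleared 0 line(s) (total 0); column heights now [5 5 6 8 5 0], max=8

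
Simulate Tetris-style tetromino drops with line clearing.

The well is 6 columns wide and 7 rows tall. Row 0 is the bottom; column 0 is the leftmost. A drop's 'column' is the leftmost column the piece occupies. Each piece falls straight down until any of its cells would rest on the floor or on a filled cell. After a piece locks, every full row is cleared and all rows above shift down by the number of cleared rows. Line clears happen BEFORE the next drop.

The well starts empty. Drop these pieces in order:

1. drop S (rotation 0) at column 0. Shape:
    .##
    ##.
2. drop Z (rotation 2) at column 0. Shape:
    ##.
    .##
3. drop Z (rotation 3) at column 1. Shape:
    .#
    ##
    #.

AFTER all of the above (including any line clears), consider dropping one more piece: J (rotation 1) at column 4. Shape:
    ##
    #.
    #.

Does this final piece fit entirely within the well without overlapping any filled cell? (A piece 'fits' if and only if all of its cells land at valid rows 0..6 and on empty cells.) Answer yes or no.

Drop 1: S rot0 at col 0 lands with bottom-row=0; cleared 0 line(s) (total 0); column heights now [1 2 2 0 0 0], max=2
Drop 2: Z rot2 at col 0 lands with bottom-row=2; cleared 0 line(s) (total 0); column heights now [4 4 3 0 0 0], max=4
Drop 3: Z rot3 at col 1 lands with bottom-row=4; cleared 0 line(s) (total 0); column heights now [4 6 7 0 0 0], max=7
Test piece J rot1 at col 4 (width 2): heights before test = [4 6 7 0 0 0]; fits = True

Answer: yes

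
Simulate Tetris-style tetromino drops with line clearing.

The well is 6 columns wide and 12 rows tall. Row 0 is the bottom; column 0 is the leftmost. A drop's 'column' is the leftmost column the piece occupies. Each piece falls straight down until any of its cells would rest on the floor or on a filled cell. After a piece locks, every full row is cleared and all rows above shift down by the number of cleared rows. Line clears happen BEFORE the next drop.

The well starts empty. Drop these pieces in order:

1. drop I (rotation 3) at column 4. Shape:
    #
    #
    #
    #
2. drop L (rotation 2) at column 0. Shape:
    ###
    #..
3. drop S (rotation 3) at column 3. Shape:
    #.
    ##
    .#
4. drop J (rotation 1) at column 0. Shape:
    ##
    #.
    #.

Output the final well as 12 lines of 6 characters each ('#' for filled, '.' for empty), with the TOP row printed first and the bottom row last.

Answer: ......
......
......
......
......
...#..
...##.
##..#.
#...#.
#...#.
###.#.
#...#.

Derivation:
Drop 1: I rot3 at col 4 lands with bottom-row=0; cleared 0 line(s) (total 0); column heights now [0 0 0 0 4 0], max=4
Drop 2: L rot2 at col 0 lands with bottom-row=0; cleared 0 line(s) (total 0); column heights now [2 2 2 0 4 0], max=4
Drop 3: S rot3 at col 3 lands with bottom-row=4; cleared 0 line(s) (total 0); column heights now [2 2 2 7 6 0], max=7
Drop 4: J rot1 at col 0 lands with bottom-row=2; cleared 0 line(s) (total 0); column heights now [5 5 2 7 6 0], max=7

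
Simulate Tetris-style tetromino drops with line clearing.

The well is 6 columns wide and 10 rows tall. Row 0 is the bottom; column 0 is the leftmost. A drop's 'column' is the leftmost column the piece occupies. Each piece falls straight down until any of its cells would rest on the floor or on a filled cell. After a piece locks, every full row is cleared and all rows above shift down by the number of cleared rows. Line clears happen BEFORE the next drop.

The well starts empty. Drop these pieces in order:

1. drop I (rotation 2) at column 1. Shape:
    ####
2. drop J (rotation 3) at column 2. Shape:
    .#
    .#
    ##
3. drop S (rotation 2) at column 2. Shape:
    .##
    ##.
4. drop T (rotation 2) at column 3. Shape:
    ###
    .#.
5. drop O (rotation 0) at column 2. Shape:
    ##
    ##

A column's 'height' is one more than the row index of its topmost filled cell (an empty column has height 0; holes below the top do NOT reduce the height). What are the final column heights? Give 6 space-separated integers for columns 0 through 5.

Answer: 0 1 10 10 8 8

Derivation:
Drop 1: I rot2 at col 1 lands with bottom-row=0; cleared 0 line(s) (total 0); column heights now [0 1 1 1 1 0], max=1
Drop 2: J rot3 at col 2 lands with bottom-row=1; cleared 0 line(s) (total 0); column heights now [0 1 2 4 1 0], max=4
Drop 3: S rot2 at col 2 lands with bottom-row=4; cleared 0 line(s) (total 0); column heights now [0 1 5 6 6 0], max=6
Drop 4: T rot2 at col 3 lands with bottom-row=6; cleared 0 line(s) (total 0); column heights now [0 1 5 8 8 8], max=8
Drop 5: O rot0 at col 2 lands with bottom-row=8; cleared 0 line(s) (total 0); column heights now [0 1 10 10 8 8], max=10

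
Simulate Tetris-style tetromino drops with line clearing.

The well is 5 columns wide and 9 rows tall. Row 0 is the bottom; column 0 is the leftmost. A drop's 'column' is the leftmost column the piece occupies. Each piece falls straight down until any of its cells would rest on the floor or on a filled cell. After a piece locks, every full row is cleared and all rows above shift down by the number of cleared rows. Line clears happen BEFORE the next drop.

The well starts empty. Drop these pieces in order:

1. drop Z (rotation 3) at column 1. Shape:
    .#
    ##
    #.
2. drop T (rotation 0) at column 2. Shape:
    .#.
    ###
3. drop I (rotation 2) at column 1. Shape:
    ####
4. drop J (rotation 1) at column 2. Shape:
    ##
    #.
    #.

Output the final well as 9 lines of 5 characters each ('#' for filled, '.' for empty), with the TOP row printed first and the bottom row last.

Answer: ..##.
..#..
..#..
.####
...#.
..###
..#..
.##..
.#...

Derivation:
Drop 1: Z rot3 at col 1 lands with bottom-row=0; cleared 0 line(s) (total 0); column heights now [0 2 3 0 0], max=3
Drop 2: T rot0 at col 2 lands with bottom-row=3; cleared 0 line(s) (total 0); column heights now [0 2 4 5 4], max=5
Drop 3: I rot2 at col 1 lands with bottom-row=5; cleared 0 line(s) (total 0); column heights now [0 6 6 6 6], max=6
Drop 4: J rot1 at col 2 lands with bottom-row=6; cleared 0 line(s) (total 0); column heights now [0 6 9 9 6], max=9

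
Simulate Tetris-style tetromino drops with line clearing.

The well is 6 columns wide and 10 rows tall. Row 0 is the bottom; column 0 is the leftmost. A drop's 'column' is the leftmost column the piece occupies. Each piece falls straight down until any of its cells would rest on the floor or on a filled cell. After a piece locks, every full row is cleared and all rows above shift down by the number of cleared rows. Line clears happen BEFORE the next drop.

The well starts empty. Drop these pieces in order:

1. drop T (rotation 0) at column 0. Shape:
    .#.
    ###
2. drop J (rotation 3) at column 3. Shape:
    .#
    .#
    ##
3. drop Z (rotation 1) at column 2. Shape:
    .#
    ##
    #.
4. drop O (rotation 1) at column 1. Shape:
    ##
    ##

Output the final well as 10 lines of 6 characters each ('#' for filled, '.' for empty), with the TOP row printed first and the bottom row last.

Drop 1: T rot0 at col 0 lands with bottom-row=0; cleared 0 line(s) (total 0); column heights now [1 2 1 0 0 0], max=2
Drop 2: J rot3 at col 3 lands with bottom-row=0; cleared 0 line(s) (total 0); column heights now [1 2 1 1 3 0], max=3
Drop 3: Z rot1 at col 2 lands with bottom-row=1; cleared 0 line(s) (total 0); column heights now [1 2 3 4 3 0], max=4
Drop 4: O rot1 at col 1 lands with bottom-row=3; cleared 0 line(s) (total 0); column heights now [1 5 5 4 3 0], max=5

Answer: ......
......
......
......
......
.##...
.###..
..###.
.##.#.
#####.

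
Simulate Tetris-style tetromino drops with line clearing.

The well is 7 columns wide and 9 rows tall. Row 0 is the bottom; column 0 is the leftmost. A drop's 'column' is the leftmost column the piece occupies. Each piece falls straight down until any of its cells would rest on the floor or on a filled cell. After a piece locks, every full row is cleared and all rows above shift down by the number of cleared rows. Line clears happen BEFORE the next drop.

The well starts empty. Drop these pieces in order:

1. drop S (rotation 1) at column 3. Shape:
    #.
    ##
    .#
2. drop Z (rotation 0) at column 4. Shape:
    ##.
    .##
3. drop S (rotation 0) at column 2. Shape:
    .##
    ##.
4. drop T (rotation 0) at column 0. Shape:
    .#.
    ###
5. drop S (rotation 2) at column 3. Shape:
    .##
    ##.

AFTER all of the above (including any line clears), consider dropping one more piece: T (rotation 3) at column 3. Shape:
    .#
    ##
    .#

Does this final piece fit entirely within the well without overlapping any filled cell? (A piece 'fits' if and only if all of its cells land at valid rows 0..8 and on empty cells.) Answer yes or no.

Answer: no

Derivation:
Drop 1: S rot1 at col 3 lands with bottom-row=0; cleared 0 line(s) (total 0); column heights now [0 0 0 3 2 0 0], max=3
Drop 2: Z rot0 at col 4 lands with bottom-row=1; cleared 0 line(s) (total 0); column heights now [0 0 0 3 3 3 2], max=3
Drop 3: S rot0 at col 2 lands with bottom-row=3; cleared 0 line(s) (total 0); column heights now [0 0 4 5 5 3 2], max=5
Drop 4: T rot0 at col 0 lands with bottom-row=4; cleared 0 line(s) (total 0); column heights now [5 6 5 5 5 3 2], max=6
Drop 5: S rot2 at col 3 lands with bottom-row=5; cleared 0 line(s) (total 0); column heights now [5 6 5 6 7 7 2], max=7
Test piece T rot3 at col 3 (width 2): heights before test = [5 6 5 6 7 7 2]; fits = False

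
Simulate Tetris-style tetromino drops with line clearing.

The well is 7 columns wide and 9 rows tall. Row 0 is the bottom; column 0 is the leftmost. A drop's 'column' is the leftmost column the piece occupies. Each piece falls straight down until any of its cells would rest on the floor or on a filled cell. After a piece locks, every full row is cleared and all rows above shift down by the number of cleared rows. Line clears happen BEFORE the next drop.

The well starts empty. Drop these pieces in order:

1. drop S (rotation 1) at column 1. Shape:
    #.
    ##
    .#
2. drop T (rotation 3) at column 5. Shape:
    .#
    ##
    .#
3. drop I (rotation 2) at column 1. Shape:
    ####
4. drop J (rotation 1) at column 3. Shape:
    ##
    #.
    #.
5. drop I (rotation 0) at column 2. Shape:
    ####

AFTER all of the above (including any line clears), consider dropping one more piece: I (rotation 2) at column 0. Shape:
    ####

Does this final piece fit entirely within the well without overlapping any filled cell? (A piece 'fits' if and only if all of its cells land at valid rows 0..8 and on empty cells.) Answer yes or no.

Drop 1: S rot1 at col 1 lands with bottom-row=0; cleared 0 line(s) (total 0); column heights now [0 3 2 0 0 0 0], max=3
Drop 2: T rot3 at col 5 lands with bottom-row=0; cleared 0 line(s) (total 0); column heights now [0 3 2 0 0 2 3], max=3
Drop 3: I rot2 at col 1 lands with bottom-row=3; cleared 0 line(s) (total 0); column heights now [0 4 4 4 4 2 3], max=4
Drop 4: J rot1 at col 3 lands with bottom-row=4; cleared 0 line(s) (total 0); column heights now [0 4 4 7 7 2 3], max=7
Drop 5: I rot0 at col 2 lands with bottom-row=7; cleared 0 line(s) (total 0); column heights now [0 4 8 8 8 8 3], max=8
Test piece I rot2 at col 0 (width 4): heights before test = [0 4 8 8 8 8 3]; fits = True

Answer: yes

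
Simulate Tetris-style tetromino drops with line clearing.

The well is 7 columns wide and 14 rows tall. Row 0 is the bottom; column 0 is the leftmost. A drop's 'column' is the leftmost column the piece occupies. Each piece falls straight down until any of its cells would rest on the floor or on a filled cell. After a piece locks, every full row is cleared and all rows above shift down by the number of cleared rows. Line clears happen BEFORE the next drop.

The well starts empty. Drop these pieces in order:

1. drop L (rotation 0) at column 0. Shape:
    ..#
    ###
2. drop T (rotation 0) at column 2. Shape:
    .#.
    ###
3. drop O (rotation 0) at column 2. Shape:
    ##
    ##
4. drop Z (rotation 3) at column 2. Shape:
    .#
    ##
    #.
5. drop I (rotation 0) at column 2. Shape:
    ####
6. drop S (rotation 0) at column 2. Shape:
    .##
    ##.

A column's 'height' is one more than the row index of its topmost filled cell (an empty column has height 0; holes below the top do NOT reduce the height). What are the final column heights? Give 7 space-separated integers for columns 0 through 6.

Drop 1: L rot0 at col 0 lands with bottom-row=0; cleared 0 line(s) (total 0); column heights now [1 1 2 0 0 0 0], max=2
Drop 2: T rot0 at col 2 lands with bottom-row=2; cleared 0 line(s) (total 0); column heights now [1 1 3 4 3 0 0], max=4
Drop 3: O rot0 at col 2 lands with bottom-row=4; cleared 0 line(s) (total 0); column heights now [1 1 6 6 3 0 0], max=6
Drop 4: Z rot3 at col 2 lands with bottom-row=6; cleared 0 line(s) (total 0); column heights now [1 1 8 9 3 0 0], max=9
Drop 5: I rot0 at col 2 lands with bottom-row=9; cleared 0 line(s) (total 0); column heights now [1 1 10 10 10 10 0], max=10
Drop 6: S rot0 at col 2 lands with bottom-row=10; cleared 0 line(s) (total 0); column heights now [1 1 11 12 12 10 0], max=12

Answer: 1 1 11 12 12 10 0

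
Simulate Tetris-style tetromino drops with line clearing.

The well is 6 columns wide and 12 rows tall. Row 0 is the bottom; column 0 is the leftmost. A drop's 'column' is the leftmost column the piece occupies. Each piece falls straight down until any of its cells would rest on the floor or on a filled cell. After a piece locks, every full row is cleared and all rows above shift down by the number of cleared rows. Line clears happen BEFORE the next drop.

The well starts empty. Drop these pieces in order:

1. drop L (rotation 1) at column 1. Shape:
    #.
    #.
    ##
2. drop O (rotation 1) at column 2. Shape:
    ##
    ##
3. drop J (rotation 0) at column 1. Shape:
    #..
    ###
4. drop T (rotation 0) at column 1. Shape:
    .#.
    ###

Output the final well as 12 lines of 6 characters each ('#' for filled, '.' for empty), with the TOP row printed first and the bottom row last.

Answer: ......
......
......
......
......
..#...
.###..
.#....
.###..
.###..
.###..
.##...

Derivation:
Drop 1: L rot1 at col 1 lands with bottom-row=0; cleared 0 line(s) (total 0); column heights now [0 3 1 0 0 0], max=3
Drop 2: O rot1 at col 2 lands with bottom-row=1; cleared 0 line(s) (total 0); column heights now [0 3 3 3 0 0], max=3
Drop 3: J rot0 at col 1 lands with bottom-row=3; cleared 0 line(s) (total 0); column heights now [0 5 4 4 0 0], max=5
Drop 4: T rot0 at col 1 lands with bottom-row=5; cleared 0 line(s) (total 0); column heights now [0 6 7 6 0 0], max=7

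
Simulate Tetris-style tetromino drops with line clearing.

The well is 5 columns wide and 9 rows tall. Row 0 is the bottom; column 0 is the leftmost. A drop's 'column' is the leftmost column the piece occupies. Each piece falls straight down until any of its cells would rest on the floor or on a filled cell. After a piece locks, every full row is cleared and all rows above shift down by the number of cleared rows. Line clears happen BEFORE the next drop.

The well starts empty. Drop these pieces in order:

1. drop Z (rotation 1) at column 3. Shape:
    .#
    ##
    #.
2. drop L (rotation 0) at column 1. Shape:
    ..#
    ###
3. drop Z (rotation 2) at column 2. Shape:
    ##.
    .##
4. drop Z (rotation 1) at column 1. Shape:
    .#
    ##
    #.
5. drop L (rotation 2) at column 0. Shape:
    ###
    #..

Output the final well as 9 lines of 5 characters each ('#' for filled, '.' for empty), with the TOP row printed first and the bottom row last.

Answer: ###..
#.#..
.##..
.###.
...##
...#.
.####
...##
...#.

Derivation:
Drop 1: Z rot1 at col 3 lands with bottom-row=0; cleared 0 line(s) (total 0); column heights now [0 0 0 2 3], max=3
Drop 2: L rot0 at col 1 lands with bottom-row=2; cleared 0 line(s) (total 0); column heights now [0 3 3 4 3], max=4
Drop 3: Z rot2 at col 2 lands with bottom-row=4; cleared 0 line(s) (total 0); column heights now [0 3 6 6 5], max=6
Drop 4: Z rot1 at col 1 lands with bottom-row=5; cleared 0 line(s) (total 0); column heights now [0 7 8 6 5], max=8
Drop 5: L rot2 at col 0 lands with bottom-row=7; cleared 0 line(s) (total 0); column heights now [9 9 9 6 5], max=9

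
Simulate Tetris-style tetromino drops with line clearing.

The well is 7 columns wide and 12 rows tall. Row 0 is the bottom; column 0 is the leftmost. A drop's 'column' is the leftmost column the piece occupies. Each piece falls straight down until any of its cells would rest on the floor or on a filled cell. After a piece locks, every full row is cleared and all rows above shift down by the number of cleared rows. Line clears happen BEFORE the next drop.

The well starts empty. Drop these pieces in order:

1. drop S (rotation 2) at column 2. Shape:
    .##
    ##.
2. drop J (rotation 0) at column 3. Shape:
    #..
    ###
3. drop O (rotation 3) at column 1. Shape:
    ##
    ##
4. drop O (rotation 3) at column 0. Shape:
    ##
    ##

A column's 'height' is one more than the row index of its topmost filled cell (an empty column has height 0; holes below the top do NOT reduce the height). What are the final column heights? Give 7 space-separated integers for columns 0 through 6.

Drop 1: S rot2 at col 2 lands with bottom-row=0; cleared 0 line(s) (total 0); column heights now [0 0 1 2 2 0 0], max=2
Drop 2: J rot0 at col 3 lands with bottom-row=2; cleared 0 line(s) (total 0); column heights now [0 0 1 4 3 3 0], max=4
Drop 3: O rot3 at col 1 lands with bottom-row=1; cleared 0 line(s) (total 0); column heights now [0 3 3 4 3 3 0], max=4
Drop 4: O rot3 at col 0 lands with bottom-row=3; cleared 0 line(s) (total 0); column heights now [5 5 3 4 3 3 0], max=5

Answer: 5 5 3 4 3 3 0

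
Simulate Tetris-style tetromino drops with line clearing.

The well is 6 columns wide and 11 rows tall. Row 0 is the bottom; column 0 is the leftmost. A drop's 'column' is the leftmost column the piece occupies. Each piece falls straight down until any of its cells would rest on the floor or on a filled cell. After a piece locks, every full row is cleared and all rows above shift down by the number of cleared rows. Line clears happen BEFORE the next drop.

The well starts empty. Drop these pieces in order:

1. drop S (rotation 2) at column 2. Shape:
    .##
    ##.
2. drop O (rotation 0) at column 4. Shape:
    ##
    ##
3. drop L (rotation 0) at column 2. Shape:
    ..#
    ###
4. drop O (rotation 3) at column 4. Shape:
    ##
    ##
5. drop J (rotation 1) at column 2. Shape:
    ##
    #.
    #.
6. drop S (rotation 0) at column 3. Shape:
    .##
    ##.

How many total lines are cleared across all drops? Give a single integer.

Answer: 0

Derivation:
Drop 1: S rot2 at col 2 lands with bottom-row=0; cleared 0 line(s) (total 0); column heights now [0 0 1 2 2 0], max=2
Drop 2: O rot0 at col 4 lands with bottom-row=2; cleared 0 line(s) (total 0); column heights now [0 0 1 2 4 4], max=4
Drop 3: L rot0 at col 2 lands with bottom-row=4; cleared 0 line(s) (total 0); column heights now [0 0 5 5 6 4], max=6
Drop 4: O rot3 at col 4 lands with bottom-row=6; cleared 0 line(s) (total 0); column heights now [0 0 5 5 8 8], max=8
Drop 5: J rot1 at col 2 lands with bottom-row=5; cleared 0 line(s) (total 0); column heights now [0 0 8 8 8 8], max=8
Drop 6: S rot0 at col 3 lands with bottom-row=8; cleared 0 line(s) (total 0); column heights now [0 0 8 9 10 10], max=10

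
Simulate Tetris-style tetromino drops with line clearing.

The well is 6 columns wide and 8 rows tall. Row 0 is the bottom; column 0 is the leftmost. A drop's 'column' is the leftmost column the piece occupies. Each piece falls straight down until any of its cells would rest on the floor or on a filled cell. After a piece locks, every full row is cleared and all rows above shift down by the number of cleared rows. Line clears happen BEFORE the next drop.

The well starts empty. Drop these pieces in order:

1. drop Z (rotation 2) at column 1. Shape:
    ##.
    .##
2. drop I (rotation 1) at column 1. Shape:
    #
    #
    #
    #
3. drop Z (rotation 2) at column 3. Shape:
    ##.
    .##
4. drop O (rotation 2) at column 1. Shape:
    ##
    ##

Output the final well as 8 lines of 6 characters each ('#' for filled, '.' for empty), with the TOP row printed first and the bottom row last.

Drop 1: Z rot2 at col 1 lands with bottom-row=0; cleared 0 line(s) (total 0); column heights now [0 2 2 1 0 0], max=2
Drop 2: I rot1 at col 1 lands with bottom-row=2; cleared 0 line(s) (total 0); column heights now [0 6 2 1 0 0], max=6
Drop 3: Z rot2 at col 3 lands with bottom-row=0; cleared 0 line(s) (total 0); column heights now [0 6 2 2 2 1], max=6
Drop 4: O rot2 at col 1 lands with bottom-row=6; cleared 0 line(s) (total 0); column heights now [0 8 8 2 2 1], max=8

Answer: .##...
.##...
.#....
.#....
.#....
.#....
.####.
..####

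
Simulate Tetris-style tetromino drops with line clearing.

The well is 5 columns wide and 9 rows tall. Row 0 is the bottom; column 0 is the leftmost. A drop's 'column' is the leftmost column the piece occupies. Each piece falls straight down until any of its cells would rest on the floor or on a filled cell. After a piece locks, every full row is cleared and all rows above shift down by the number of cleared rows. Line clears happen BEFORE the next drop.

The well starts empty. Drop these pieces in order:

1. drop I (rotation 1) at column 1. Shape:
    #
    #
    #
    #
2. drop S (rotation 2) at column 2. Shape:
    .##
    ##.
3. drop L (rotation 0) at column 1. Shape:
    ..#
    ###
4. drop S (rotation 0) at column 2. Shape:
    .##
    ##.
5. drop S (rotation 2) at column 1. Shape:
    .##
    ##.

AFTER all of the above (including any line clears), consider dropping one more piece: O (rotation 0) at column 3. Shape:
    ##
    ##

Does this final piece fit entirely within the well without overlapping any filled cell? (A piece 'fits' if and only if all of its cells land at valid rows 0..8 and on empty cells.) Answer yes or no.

Drop 1: I rot1 at col 1 lands with bottom-row=0; cleared 0 line(s) (total 0); column heights now [0 4 0 0 0], max=4
Drop 2: S rot2 at col 2 lands with bottom-row=0; cleared 0 line(s) (total 0); column heights now [0 4 1 2 2], max=4
Drop 3: L rot0 at col 1 lands with bottom-row=4; cleared 0 line(s) (total 0); column heights now [0 5 5 6 2], max=6
Drop 4: S rot0 at col 2 lands with bottom-row=6; cleared 0 line(s) (total 0); column heights now [0 5 7 8 8], max=8
Drop 5: S rot2 at col 1 lands with bottom-row=7; cleared 0 line(s) (total 0); column heights now [0 8 9 9 8], max=9
Test piece O rot0 at col 3 (width 2): heights before test = [0 8 9 9 8]; fits = False

Answer: no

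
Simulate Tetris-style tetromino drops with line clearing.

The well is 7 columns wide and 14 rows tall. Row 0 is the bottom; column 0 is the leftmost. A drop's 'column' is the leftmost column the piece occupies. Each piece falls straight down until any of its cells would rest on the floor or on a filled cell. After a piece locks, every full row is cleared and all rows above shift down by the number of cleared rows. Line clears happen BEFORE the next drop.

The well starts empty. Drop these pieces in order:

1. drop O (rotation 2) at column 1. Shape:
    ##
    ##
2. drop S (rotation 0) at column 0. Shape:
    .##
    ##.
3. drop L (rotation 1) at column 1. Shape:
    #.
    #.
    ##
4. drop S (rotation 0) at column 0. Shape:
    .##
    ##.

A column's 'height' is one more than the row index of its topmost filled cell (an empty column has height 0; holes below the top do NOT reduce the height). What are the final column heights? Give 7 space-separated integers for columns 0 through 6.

Drop 1: O rot2 at col 1 lands with bottom-row=0; cleared 0 line(s) (total 0); column heights now [0 2 2 0 0 0 0], max=2
Drop 2: S rot0 at col 0 lands with bottom-row=2; cleared 0 line(s) (total 0); column heights now [3 4 4 0 0 0 0], max=4
Drop 3: L rot1 at col 1 lands with bottom-row=4; cleared 0 line(s) (total 0); column heights now [3 7 5 0 0 0 0], max=7
Drop 4: S rot0 at col 0 lands with bottom-row=7; cleared 0 line(s) (total 0); column heights now [8 9 9 0 0 0 0], max=9

Answer: 8 9 9 0 0 0 0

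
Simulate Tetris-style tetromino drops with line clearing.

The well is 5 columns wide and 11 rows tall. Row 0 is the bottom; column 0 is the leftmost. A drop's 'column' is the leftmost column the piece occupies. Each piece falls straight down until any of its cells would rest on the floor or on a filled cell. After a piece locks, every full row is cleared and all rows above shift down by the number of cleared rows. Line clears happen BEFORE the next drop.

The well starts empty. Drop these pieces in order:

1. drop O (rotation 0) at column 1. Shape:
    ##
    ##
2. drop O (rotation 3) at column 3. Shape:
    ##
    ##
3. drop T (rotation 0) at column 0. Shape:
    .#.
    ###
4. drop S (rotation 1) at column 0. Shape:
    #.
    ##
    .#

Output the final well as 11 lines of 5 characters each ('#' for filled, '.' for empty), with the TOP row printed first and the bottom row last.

Answer: .....
.....
.....
.....
#....
##...
.#...
.#...
###..
.####
.####

Derivation:
Drop 1: O rot0 at col 1 lands with bottom-row=0; cleared 0 line(s) (total 0); column heights now [0 2 2 0 0], max=2
Drop 2: O rot3 at col 3 lands with bottom-row=0; cleared 0 line(s) (total 0); column heights now [0 2 2 2 2], max=2
Drop 3: T rot0 at col 0 lands with bottom-row=2; cleared 0 line(s) (total 0); column heights now [3 4 3 2 2], max=4
Drop 4: S rot1 at col 0 lands with bottom-row=4; cleared 0 line(s) (total 0); column heights now [7 6 3 2 2], max=7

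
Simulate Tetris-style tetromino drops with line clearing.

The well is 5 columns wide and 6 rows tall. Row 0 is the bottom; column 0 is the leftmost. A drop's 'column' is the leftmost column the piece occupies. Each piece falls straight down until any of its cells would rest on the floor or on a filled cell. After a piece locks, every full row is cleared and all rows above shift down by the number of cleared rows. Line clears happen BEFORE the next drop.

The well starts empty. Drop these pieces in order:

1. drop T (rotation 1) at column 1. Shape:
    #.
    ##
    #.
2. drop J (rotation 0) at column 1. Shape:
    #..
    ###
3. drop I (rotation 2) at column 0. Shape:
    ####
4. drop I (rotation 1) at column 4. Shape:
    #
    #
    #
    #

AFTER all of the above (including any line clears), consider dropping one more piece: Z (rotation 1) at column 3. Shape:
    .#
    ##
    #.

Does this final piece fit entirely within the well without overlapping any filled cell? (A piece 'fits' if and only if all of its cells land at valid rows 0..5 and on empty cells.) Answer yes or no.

Answer: no

Derivation:
Drop 1: T rot1 at col 1 lands with bottom-row=0; cleared 0 line(s) (total 0); column heights now [0 3 2 0 0], max=3
Drop 2: J rot0 at col 1 lands with bottom-row=3; cleared 0 line(s) (total 0); column heights now [0 5 4 4 0], max=5
Drop 3: I rot2 at col 0 lands with bottom-row=5; cleared 0 line(s) (total 0); column heights now [6 6 6 6 0], max=6
Drop 4: I rot1 at col 4 lands with bottom-row=0; cleared 0 line(s) (total 0); column heights now [6 6 6 6 4], max=6
Test piece Z rot1 at col 3 (width 2): heights before test = [6 6 6 6 4]; fits = False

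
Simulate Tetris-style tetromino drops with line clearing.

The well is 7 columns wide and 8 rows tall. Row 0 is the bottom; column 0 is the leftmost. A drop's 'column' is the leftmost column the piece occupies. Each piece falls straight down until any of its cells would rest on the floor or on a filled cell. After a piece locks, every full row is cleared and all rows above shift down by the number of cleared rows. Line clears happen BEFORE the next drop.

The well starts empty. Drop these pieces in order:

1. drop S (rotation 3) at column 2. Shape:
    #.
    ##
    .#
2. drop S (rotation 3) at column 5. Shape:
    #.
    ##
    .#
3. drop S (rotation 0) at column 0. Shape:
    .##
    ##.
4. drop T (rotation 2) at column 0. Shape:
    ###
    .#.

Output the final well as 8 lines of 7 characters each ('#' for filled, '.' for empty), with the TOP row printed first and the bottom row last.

Drop 1: S rot3 at col 2 lands with bottom-row=0; cleared 0 line(s) (total 0); column heights now [0 0 3 2 0 0 0], max=3
Drop 2: S rot3 at col 5 lands with bottom-row=0; cleared 0 line(s) (total 0); column heights now [0 0 3 2 0 3 2], max=3
Drop 3: S rot0 at col 0 lands with bottom-row=2; cleared 0 line(s) (total 0); column heights now [3 4 4 2 0 3 2], max=4
Drop 4: T rot2 at col 0 lands with bottom-row=4; cleared 0 line(s) (total 0); column heights now [6 6 6 2 0 3 2], max=6

Answer: .......
.......
###....
.#.....
.##....
###..#.
..##.##
...#..#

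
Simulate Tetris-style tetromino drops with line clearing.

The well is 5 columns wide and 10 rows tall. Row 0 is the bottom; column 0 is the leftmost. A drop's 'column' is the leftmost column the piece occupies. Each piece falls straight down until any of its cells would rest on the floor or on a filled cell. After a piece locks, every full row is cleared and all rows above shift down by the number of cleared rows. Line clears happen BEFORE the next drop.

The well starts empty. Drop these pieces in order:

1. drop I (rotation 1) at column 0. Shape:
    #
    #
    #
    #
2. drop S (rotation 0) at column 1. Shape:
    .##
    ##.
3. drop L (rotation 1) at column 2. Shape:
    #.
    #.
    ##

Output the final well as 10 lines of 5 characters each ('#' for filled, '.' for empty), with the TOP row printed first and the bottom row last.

Answer: .....
.....
.....
.....
.....
..#..
#.#..
#.##.
#.##.
###..

Derivation:
Drop 1: I rot1 at col 0 lands with bottom-row=0; cleared 0 line(s) (total 0); column heights now [4 0 0 0 0], max=4
Drop 2: S rot0 at col 1 lands with bottom-row=0; cleared 0 line(s) (total 0); column heights now [4 1 2 2 0], max=4
Drop 3: L rot1 at col 2 lands with bottom-row=2; cleared 0 line(s) (total 0); column heights now [4 1 5 3 0], max=5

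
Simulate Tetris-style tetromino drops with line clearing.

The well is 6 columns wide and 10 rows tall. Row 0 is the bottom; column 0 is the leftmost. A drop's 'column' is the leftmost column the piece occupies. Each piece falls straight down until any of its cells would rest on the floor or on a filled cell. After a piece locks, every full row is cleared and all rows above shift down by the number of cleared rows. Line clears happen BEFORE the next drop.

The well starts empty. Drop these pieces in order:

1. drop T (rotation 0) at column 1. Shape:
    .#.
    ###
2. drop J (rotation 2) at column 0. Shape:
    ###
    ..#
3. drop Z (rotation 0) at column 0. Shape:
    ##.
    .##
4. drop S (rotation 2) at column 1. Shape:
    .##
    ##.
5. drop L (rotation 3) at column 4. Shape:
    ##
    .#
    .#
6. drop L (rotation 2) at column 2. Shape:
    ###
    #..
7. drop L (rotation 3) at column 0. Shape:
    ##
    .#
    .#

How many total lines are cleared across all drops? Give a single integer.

Drop 1: T rot0 at col 1 lands with bottom-row=0; cleared 0 line(s) (total 0); column heights now [0 1 2 1 0 0], max=2
Drop 2: J rot2 at col 0 lands with bottom-row=2; cleared 0 line(s) (total 0); column heights now [4 4 4 1 0 0], max=4
Drop 3: Z rot0 at col 0 lands with bottom-row=4; cleared 0 line(s) (total 0); column heights now [6 6 5 1 0 0], max=6
Drop 4: S rot2 at col 1 lands with bottom-row=6; cleared 0 line(s) (total 0); column heights now [6 7 8 8 0 0], max=8
Drop 5: L rot3 at col 4 lands with bottom-row=0; cleared 0 line(s) (total 0); column heights now [6 7 8 8 3 3], max=8
Drop 6: L rot2 at col 2 lands with bottom-row=8; cleared 0 line(s) (total 0); column heights now [6 7 10 10 10 3], max=10
Drop 7: L rot3 at col 0 lands with bottom-row=7; cleared 0 line(s) (total 0); column heights now [10 10 10 10 10 3], max=10

Answer: 0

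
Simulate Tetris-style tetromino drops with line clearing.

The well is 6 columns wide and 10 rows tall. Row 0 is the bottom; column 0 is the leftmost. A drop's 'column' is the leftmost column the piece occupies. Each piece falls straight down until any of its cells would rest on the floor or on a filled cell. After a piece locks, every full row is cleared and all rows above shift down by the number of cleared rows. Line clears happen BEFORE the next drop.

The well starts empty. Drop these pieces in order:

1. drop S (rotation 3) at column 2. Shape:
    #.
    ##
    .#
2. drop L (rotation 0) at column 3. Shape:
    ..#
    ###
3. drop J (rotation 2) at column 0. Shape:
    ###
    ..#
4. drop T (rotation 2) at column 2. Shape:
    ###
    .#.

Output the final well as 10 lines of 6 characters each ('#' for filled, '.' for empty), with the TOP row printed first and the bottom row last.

Drop 1: S rot3 at col 2 lands with bottom-row=0; cleared 0 line(s) (total 0); column heights now [0 0 3 2 0 0], max=3
Drop 2: L rot0 at col 3 lands with bottom-row=2; cleared 0 line(s) (total 0); column heights now [0 0 3 3 3 4], max=4
Drop 3: J rot2 at col 0 lands with bottom-row=3; cleared 0 line(s) (total 0); column heights now [5 5 5 3 3 4], max=5
Drop 4: T rot2 at col 2 lands with bottom-row=4; cleared 0 line(s) (total 0); column heights now [5 5 6 6 6 4], max=6

Answer: ......
......
......
......
..###.
####..
..#..#
..####
..##..
...#..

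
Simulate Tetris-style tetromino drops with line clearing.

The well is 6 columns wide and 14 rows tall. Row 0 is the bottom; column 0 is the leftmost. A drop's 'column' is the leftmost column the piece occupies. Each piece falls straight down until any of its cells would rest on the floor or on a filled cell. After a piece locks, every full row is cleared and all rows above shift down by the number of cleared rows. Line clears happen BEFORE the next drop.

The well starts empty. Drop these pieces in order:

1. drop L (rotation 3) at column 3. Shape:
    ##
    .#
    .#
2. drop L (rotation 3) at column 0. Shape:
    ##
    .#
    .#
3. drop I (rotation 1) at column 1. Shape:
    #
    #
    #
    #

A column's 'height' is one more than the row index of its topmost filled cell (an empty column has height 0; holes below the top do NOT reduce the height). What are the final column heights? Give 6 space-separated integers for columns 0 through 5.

Answer: 3 7 0 3 3 0

Derivation:
Drop 1: L rot3 at col 3 lands with bottom-row=0; cleared 0 line(s) (total 0); column heights now [0 0 0 3 3 0], max=3
Drop 2: L rot3 at col 0 lands with bottom-row=0; cleared 0 line(s) (total 0); column heights now [3 3 0 3 3 0], max=3
Drop 3: I rot1 at col 1 lands with bottom-row=3; cleared 0 line(s) (total 0); column heights now [3 7 0 3 3 0], max=7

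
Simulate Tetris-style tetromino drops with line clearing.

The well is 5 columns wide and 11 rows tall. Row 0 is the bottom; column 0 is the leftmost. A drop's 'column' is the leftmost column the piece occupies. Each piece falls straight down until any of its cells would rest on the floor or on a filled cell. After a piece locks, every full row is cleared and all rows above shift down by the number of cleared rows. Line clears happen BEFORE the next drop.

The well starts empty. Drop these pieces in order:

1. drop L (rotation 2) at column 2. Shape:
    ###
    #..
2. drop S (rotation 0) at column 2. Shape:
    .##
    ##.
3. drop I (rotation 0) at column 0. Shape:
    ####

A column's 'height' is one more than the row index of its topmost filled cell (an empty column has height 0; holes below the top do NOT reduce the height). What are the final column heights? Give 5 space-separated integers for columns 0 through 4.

Answer: 5 5 5 5 4

Derivation:
Drop 1: L rot2 at col 2 lands with bottom-row=0; cleared 0 line(s) (total 0); column heights now [0 0 2 2 2], max=2
Drop 2: S rot0 at col 2 lands with bottom-row=2; cleared 0 line(s) (total 0); column heights now [0 0 3 4 4], max=4
Drop 3: I rot0 at col 0 lands with bottom-row=4; cleared 0 line(s) (total 0); column heights now [5 5 5 5 4], max=5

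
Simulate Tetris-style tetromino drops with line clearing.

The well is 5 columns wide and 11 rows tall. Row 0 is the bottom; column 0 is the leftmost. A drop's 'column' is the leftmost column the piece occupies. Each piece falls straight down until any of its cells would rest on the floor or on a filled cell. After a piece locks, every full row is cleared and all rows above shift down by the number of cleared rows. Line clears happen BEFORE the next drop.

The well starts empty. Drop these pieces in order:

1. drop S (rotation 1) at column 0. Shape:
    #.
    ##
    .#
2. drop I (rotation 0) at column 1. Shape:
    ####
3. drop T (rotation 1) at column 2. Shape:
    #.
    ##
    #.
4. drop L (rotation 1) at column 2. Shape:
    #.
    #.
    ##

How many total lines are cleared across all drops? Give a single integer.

Drop 1: S rot1 at col 0 lands with bottom-row=0; cleared 0 line(s) (total 0); column heights now [3 2 0 0 0], max=3
Drop 2: I rot0 at col 1 lands with bottom-row=2; cleared 1 line(s) (total 1); column heights now [2 2 0 0 0], max=2
Drop 3: T rot1 at col 2 lands with bottom-row=0; cleared 0 line(s) (total 1); column heights now [2 2 3 2 0], max=3
Drop 4: L rot1 at col 2 lands with bottom-row=3; cleared 0 line(s) (total 1); column heights now [2 2 6 4 0], max=6

Answer: 1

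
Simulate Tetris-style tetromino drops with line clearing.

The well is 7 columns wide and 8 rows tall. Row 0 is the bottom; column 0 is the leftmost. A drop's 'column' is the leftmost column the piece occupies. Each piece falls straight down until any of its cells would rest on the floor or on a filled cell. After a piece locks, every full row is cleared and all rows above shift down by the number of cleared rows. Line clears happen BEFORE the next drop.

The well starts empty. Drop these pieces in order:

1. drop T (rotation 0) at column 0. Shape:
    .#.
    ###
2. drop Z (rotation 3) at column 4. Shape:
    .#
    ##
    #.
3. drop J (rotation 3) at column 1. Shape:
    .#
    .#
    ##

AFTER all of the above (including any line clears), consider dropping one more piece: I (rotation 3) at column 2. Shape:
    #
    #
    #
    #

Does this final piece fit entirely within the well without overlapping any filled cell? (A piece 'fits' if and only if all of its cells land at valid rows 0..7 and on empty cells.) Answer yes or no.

Drop 1: T rot0 at col 0 lands with bottom-row=0; cleared 0 line(s) (total 0); column heights now [1 2 1 0 0 0 0], max=2
Drop 2: Z rot3 at col 4 lands with bottom-row=0; cleared 0 line(s) (total 0); column heights now [1 2 1 0 2 3 0], max=3
Drop 3: J rot3 at col 1 lands with bottom-row=2; cleared 0 line(s) (total 0); column heights now [1 3 5 0 2 3 0], max=5
Test piece I rot3 at col 2 (width 1): heights before test = [1 3 5 0 2 3 0]; fits = False

Answer: no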